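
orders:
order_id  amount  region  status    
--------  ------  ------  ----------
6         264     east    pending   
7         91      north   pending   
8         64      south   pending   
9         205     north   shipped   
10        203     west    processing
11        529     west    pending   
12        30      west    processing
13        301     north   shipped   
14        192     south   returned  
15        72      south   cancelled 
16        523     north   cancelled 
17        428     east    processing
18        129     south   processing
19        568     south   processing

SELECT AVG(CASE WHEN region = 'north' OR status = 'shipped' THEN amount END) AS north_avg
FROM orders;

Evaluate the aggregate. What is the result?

order_id=6: ✗
order_id=7: ✓ → 91
order_id=8: ✗
order_id=9: ✓ → 205
order_id=10: ✗
order_id=11: ✗
order_id=12: ✗
order_id=13: ✓ → 301
order_id=14: ✗
order_id=15: ✗
order_id=16: ✓ → 523
order_id=17: ✗
order_id=18: ✗
order_id=19: ✗
north_avg = (91 + 205 + 301 + 523) / 4 = 280

280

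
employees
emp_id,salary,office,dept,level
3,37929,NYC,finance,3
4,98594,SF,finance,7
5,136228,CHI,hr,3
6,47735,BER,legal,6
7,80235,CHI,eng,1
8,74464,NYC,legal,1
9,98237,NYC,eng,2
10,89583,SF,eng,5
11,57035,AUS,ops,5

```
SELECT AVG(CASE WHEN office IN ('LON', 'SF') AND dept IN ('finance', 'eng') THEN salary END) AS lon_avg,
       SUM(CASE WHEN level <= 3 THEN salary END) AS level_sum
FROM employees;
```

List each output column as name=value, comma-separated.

lon_avg=94088.5, level_sum=427093

[lon_avg: office IN ('LON', 'SF') AND dept IN ('finance', 'eng')]
emp_id=3: ✗
emp_id=4: ✓ → 98594
emp_id=5: ✗
emp_id=6: ✗
emp_id=7: ✗
emp_id=8: ✗
emp_id=9: ✗
emp_id=10: ✓ → 89583
emp_id=11: ✗
lon_avg = (98594 + 89583) / 2 = 94088.5
—
[level_sum: level <= 3]
emp_id=3: ✓ → 37929
emp_id=4: ✗
emp_id=5: ✓ → 136228
emp_id=6: ✗
emp_id=7: ✓ → 80235
emp_id=8: ✓ → 74464
emp_id=9: ✓ → 98237
emp_id=10: ✗
emp_id=11: ✗
level_sum = 37929 + 136228 + 80235 + 74464 + 98237 = 427093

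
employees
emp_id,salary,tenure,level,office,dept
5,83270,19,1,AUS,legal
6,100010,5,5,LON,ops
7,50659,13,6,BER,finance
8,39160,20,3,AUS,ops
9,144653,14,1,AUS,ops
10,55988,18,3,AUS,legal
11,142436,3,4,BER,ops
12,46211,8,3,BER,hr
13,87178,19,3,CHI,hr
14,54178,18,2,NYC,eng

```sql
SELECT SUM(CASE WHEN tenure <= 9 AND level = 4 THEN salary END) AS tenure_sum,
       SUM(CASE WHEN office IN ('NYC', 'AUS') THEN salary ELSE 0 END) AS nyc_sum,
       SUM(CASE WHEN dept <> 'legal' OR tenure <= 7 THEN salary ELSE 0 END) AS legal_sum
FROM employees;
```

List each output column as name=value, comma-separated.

tenure_sum=142436, nyc_sum=377249, legal_sum=664485

[tenure_sum: tenure <= 9 AND level = 4]
emp_id=5: ✗
emp_id=6: ✗
emp_id=7: ✗
emp_id=8: ✗
emp_id=9: ✗
emp_id=10: ✗
emp_id=11: ✓ → 142436
emp_id=12: ✗
emp_id=13: ✗
emp_id=14: ✗
tenure_sum = 142436
—
[nyc_sum: office IN ('NYC', 'AUS')]
emp_id=5: ✓ → 83270
emp_id=6: ✗
emp_id=7: ✗
emp_id=8: ✓ → 39160
emp_id=9: ✓ → 144653
emp_id=10: ✓ → 55988
emp_id=11: ✗
emp_id=12: ✗
emp_id=13: ✗
emp_id=14: ✓ → 54178
nyc_sum = 83270 + 39160 + 144653 + 55988 + 54178 = 377249
—
[legal_sum: dept <> 'legal' OR tenure <= 7]
emp_id=5: ✗
emp_id=6: ✓ → 100010
emp_id=7: ✓ → 50659
emp_id=8: ✓ → 39160
emp_id=9: ✓ → 144653
emp_id=10: ✗
emp_id=11: ✓ → 142436
emp_id=12: ✓ → 46211
emp_id=13: ✓ → 87178
emp_id=14: ✓ → 54178
legal_sum = 100010 + 50659 + 39160 + 144653 + 142436 + 46211 + 87178 + 54178 = 664485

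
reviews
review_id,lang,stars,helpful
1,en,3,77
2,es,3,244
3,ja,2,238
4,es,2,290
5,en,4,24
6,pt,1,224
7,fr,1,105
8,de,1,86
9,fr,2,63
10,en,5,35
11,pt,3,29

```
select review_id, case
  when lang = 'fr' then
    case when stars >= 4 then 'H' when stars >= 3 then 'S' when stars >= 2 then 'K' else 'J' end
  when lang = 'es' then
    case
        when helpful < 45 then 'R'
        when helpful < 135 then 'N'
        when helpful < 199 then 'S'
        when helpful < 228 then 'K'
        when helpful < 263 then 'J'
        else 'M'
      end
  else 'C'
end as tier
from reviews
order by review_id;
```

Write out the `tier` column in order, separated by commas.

review_id=1: lang='en' → outer ELSE → C
review_id=2: lang='es' → inner[helpful < 263] → J
review_id=3: lang='ja' → outer ELSE → C
review_id=4: lang='es' → inner[ELSE] → M
review_id=5: lang='en' → outer ELSE → C
review_id=6: lang='pt' → outer ELSE → C
review_id=7: lang='fr' → inner[ELSE] → J
review_id=8: lang='de' → outer ELSE → C
review_id=9: lang='fr' → inner[stars >= 2] → K
review_id=10: lang='en' → outer ELSE → C
review_id=11: lang='pt' → outer ELSE → C

C, J, C, M, C, C, J, C, K, C, C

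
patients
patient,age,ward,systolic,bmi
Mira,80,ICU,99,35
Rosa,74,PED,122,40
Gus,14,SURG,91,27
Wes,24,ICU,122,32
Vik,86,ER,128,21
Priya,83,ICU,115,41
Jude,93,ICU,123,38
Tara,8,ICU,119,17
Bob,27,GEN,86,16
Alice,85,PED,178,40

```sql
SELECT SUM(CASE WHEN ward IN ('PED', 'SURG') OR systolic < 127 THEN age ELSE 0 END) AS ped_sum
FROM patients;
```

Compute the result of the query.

488

patient=Mira: ✓ → 80
patient=Rosa: ✓ → 74
patient=Gus: ✓ → 14
patient=Wes: ✓ → 24
patient=Vik: ✗
patient=Priya: ✓ → 83
patient=Jude: ✓ → 93
patient=Tara: ✓ → 8
patient=Bob: ✓ → 27
patient=Alice: ✓ → 85
ped_sum = 80 + 74 + 14 + 24 + 83 + 93 + 8 + 27 + 85 = 488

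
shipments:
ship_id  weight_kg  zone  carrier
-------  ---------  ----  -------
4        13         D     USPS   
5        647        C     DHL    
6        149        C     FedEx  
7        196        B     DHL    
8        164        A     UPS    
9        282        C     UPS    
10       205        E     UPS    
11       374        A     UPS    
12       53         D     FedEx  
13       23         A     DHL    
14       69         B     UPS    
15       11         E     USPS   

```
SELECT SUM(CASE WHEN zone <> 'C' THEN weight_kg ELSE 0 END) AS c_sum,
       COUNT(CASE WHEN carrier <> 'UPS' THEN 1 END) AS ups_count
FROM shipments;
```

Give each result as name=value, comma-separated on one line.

c_sum=1108, ups_count=7

[c_sum: zone <> 'C']
ship_id=4: ✓ → 13
ship_id=5: ✗
ship_id=6: ✗
ship_id=7: ✓ → 196
ship_id=8: ✓ → 164
ship_id=9: ✗
ship_id=10: ✓ → 205
ship_id=11: ✓ → 374
ship_id=12: ✓ → 53
ship_id=13: ✓ → 23
ship_id=14: ✓ → 69
ship_id=15: ✓ → 11
c_sum = 13 + 196 + 164 + 205 + 374 + 53 + 23 + 69 + 11 = 1108
—
[ups_count: carrier <> 'UPS']
ship_id=4: ✓ → 1
ship_id=5: ✓ → 1
ship_id=6: ✓ → 1
ship_id=7: ✓ → 1
ship_id=8: ✗
ship_id=9: ✗
ship_id=10: ✗
ship_id=11: ✗
ship_id=12: ✓ → 1
ship_id=13: ✓ → 1
ship_id=14: ✗
ship_id=15: ✓ → 1
ups_count = COUNT(1, 1, 1, 1, 1, 1, 1) = 7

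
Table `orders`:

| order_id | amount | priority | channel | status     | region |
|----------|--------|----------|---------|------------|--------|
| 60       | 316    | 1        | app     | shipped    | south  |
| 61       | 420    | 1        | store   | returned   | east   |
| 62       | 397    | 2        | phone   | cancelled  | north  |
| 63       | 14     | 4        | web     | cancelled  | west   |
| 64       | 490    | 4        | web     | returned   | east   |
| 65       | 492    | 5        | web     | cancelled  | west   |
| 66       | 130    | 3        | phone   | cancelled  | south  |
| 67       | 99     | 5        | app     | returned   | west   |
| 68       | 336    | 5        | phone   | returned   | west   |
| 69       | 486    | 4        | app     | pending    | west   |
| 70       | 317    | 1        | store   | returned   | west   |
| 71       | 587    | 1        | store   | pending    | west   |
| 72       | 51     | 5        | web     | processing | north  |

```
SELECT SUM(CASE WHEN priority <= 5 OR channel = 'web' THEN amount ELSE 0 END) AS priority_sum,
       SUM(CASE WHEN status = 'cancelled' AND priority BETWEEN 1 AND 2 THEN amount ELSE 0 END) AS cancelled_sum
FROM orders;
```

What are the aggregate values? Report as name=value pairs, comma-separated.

[priority_sum: priority <= 5 OR channel = 'web']
order_id=60: ✓ → 316
order_id=61: ✓ → 420
order_id=62: ✓ → 397
order_id=63: ✓ → 14
order_id=64: ✓ → 490
order_id=65: ✓ → 492
order_id=66: ✓ → 130
order_id=67: ✓ → 99
order_id=68: ✓ → 336
order_id=69: ✓ → 486
order_id=70: ✓ → 317
order_id=71: ✓ → 587
order_id=72: ✓ → 51
priority_sum = 316 + 420 + 397 + 14 + 490 + 492 + 130 + 99 + 336 + 486 + 317 + 587 + 51 = 4135
—
[cancelled_sum: status = 'cancelled' AND priority BETWEEN 1 AND 2]
order_id=60: ✗
order_id=61: ✗
order_id=62: ✓ → 397
order_id=63: ✗
order_id=64: ✗
order_id=65: ✗
order_id=66: ✗
order_id=67: ✗
order_id=68: ✗
order_id=69: ✗
order_id=70: ✗
order_id=71: ✗
order_id=72: ✗
cancelled_sum = 397

priority_sum=4135, cancelled_sum=397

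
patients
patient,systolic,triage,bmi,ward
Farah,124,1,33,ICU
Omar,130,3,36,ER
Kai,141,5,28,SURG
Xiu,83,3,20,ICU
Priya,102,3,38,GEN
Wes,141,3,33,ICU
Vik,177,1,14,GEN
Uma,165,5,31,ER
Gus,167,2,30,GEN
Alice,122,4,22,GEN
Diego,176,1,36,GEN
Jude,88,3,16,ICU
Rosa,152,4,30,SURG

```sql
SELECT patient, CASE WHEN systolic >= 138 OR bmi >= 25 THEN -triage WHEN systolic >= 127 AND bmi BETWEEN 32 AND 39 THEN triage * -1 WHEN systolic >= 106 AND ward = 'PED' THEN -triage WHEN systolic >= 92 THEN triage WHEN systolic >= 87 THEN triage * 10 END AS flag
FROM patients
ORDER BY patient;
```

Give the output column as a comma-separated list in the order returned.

patient=Alice: systolic >= 92 → 4
patient=Diego: systolic >= 138 OR bmi >= 25 → -1
patient=Farah: systolic >= 138 OR bmi >= 25 → -1
patient=Gus: systolic >= 138 OR bmi >= 25 → -2
patient=Jude: systolic >= 87 → 30
patient=Kai: systolic >= 138 OR bmi >= 25 → -5
patient=Omar: systolic >= 138 OR bmi >= 25 → -3
patient=Priya: systolic >= 138 OR bmi >= 25 → -3
patient=Rosa: systolic >= 138 OR bmi >= 25 → -4
patient=Uma: systolic >= 138 OR bmi >= 25 → -5
patient=Vik: systolic >= 138 OR bmi >= 25 → -1
patient=Wes: systolic >= 138 OR bmi >= 25 → -3
patient=Xiu: (no match → NULL) → NULL

4, -1, -1, -2, 30, -5, -3, -3, -4, -5, -1, -3, NULL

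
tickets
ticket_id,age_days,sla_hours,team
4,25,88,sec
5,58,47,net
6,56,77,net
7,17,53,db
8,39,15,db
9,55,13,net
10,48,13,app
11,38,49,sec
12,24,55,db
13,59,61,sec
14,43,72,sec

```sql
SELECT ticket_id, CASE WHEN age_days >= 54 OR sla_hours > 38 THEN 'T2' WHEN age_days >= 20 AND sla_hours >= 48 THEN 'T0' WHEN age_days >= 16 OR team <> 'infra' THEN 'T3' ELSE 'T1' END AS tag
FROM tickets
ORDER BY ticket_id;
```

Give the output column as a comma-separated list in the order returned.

ticket_id=4: age_days >= 54 OR sla_hours > 38 → T2
ticket_id=5: age_days >= 54 OR sla_hours > 38 → T2
ticket_id=6: age_days >= 54 OR sla_hours > 38 → T2
ticket_id=7: age_days >= 54 OR sla_hours > 38 → T2
ticket_id=8: age_days >= 16 OR team <> 'infra' → T3
ticket_id=9: age_days >= 54 OR sla_hours > 38 → T2
ticket_id=10: age_days >= 16 OR team <> 'infra' → T3
ticket_id=11: age_days >= 54 OR sla_hours > 38 → T2
ticket_id=12: age_days >= 54 OR sla_hours > 38 → T2
ticket_id=13: age_days >= 54 OR sla_hours > 38 → T2
ticket_id=14: age_days >= 54 OR sla_hours > 38 → T2

T2, T2, T2, T2, T3, T2, T3, T2, T2, T2, T2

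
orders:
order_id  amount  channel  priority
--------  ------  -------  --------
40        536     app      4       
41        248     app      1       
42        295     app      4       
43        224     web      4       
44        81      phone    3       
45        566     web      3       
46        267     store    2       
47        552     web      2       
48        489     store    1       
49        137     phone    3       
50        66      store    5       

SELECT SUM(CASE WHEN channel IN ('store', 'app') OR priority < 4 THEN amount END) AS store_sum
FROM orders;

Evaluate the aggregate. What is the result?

3237

order_id=40: ✓ → 536
order_id=41: ✓ → 248
order_id=42: ✓ → 295
order_id=43: ✗
order_id=44: ✓ → 81
order_id=45: ✓ → 566
order_id=46: ✓ → 267
order_id=47: ✓ → 552
order_id=48: ✓ → 489
order_id=49: ✓ → 137
order_id=50: ✓ → 66
store_sum = 536 + 248 + 295 + 81 + 566 + 267 + 552 + 489 + 137 + 66 = 3237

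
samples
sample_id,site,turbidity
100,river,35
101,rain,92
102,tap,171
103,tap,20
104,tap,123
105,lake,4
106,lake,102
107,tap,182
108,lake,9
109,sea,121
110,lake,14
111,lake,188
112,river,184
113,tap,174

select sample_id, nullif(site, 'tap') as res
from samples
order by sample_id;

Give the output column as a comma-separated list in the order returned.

river, rain, NULL, NULL, NULL, lake, lake, NULL, lake, sea, lake, lake, river, NULL

sample_id=100: site=river vs tap: differ → river
sample_id=101: site=rain vs tap: differ → rain
sample_id=102: site=tap vs tap: equal → NULL
sample_id=103: site=tap vs tap: equal → NULL
sample_id=104: site=tap vs tap: equal → NULL
sample_id=105: site=lake vs tap: differ → lake
sample_id=106: site=lake vs tap: differ → lake
sample_id=107: site=tap vs tap: equal → NULL
sample_id=108: site=lake vs tap: differ → lake
sample_id=109: site=sea vs tap: differ → sea
sample_id=110: site=lake vs tap: differ → lake
sample_id=111: site=lake vs tap: differ → lake
sample_id=112: site=river vs tap: differ → river
sample_id=113: site=tap vs tap: equal → NULL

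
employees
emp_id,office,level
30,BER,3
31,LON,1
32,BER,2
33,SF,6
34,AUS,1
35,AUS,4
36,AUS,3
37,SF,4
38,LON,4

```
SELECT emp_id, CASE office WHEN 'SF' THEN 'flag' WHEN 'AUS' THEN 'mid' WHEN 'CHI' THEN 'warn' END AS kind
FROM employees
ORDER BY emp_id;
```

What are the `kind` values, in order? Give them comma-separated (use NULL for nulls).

NULL, NULL, NULL, flag, mid, mid, mid, flag, NULL

emp_id=30: (no match → NULL) → NULL
emp_id=31: (no match → NULL) → NULL
emp_id=32: (no match → NULL) → NULL
emp_id=33: office='SF' → flag
emp_id=34: office='AUS' → mid
emp_id=35: office='AUS' → mid
emp_id=36: office='AUS' → mid
emp_id=37: office='SF' → flag
emp_id=38: (no match → NULL) → NULL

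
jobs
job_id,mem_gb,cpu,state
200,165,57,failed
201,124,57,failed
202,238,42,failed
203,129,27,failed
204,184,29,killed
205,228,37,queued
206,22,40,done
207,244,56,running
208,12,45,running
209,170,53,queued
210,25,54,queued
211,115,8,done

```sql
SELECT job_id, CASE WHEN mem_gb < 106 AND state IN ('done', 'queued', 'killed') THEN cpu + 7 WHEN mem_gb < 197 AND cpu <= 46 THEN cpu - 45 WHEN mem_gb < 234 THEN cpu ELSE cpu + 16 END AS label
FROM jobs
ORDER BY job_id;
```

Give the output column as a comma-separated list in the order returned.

job_id=200: mem_gb < 234 → 57
job_id=201: mem_gb < 234 → 57
job_id=202: ELSE → 58
job_id=203: mem_gb < 197 AND cpu <= 46 → -18
job_id=204: mem_gb < 197 AND cpu <= 46 → -16
job_id=205: mem_gb < 234 → 37
job_id=206: mem_gb < 106 AND state IN ('done', 'queued', 'killed') → 47
job_id=207: ELSE → 72
job_id=208: mem_gb < 197 AND cpu <= 46 → 0
job_id=209: mem_gb < 234 → 53
job_id=210: mem_gb < 106 AND state IN ('done', 'queued', 'killed') → 61
job_id=211: mem_gb < 197 AND cpu <= 46 → -37

57, 57, 58, -18, -16, 37, 47, 72, 0, 53, 61, -37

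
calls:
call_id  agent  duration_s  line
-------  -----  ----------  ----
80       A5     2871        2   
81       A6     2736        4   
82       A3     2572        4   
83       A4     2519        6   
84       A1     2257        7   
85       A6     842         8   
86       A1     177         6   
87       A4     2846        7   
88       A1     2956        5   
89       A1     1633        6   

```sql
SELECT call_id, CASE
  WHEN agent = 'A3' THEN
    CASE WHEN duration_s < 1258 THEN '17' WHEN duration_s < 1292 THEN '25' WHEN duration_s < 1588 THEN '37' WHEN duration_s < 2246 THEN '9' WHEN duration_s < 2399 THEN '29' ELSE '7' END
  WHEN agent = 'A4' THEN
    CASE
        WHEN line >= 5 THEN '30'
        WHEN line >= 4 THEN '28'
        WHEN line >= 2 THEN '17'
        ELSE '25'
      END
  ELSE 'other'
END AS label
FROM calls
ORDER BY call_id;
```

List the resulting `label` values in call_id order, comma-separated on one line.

call_id=80: agent='A5' → outer ELSE → other
call_id=81: agent='A6' → outer ELSE → other
call_id=82: agent='A3' → inner[ELSE] → 7
call_id=83: agent='A4' → inner[line >= 5] → 30
call_id=84: agent='A1' → outer ELSE → other
call_id=85: agent='A6' → outer ELSE → other
call_id=86: agent='A1' → outer ELSE → other
call_id=87: agent='A4' → inner[line >= 5] → 30
call_id=88: agent='A1' → outer ELSE → other
call_id=89: agent='A1' → outer ELSE → other

other, other, 7, 30, other, other, other, 30, other, other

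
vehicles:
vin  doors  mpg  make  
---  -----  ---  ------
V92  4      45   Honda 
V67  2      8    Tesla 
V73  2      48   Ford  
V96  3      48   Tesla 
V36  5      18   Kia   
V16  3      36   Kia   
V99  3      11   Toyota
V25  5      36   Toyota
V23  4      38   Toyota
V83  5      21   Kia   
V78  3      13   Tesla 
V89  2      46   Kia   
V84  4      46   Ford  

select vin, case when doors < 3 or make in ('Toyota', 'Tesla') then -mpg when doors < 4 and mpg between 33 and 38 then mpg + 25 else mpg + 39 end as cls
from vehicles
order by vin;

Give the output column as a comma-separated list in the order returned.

vin=V16: doors < 4 and mpg between 33 and 38 → 61
vin=V23: doors < 3 or make in ('Toyota', 'Tesla') → -38
vin=V25: doors < 3 or make in ('Toyota', 'Tesla') → -36
vin=V36: ELSE → 57
vin=V67: doors < 3 or make in ('Toyota', 'Tesla') → -8
vin=V73: doors < 3 or make in ('Toyota', 'Tesla') → -48
vin=V78: doors < 3 or make in ('Toyota', 'Tesla') → -13
vin=V83: ELSE → 60
vin=V84: ELSE → 85
vin=V89: doors < 3 or make in ('Toyota', 'Tesla') → -46
vin=V92: ELSE → 84
vin=V96: doors < 3 or make in ('Toyota', 'Tesla') → -48
vin=V99: doors < 3 or make in ('Toyota', 'Tesla') → -11

61, -38, -36, 57, -8, -48, -13, 60, 85, -46, 84, -48, -11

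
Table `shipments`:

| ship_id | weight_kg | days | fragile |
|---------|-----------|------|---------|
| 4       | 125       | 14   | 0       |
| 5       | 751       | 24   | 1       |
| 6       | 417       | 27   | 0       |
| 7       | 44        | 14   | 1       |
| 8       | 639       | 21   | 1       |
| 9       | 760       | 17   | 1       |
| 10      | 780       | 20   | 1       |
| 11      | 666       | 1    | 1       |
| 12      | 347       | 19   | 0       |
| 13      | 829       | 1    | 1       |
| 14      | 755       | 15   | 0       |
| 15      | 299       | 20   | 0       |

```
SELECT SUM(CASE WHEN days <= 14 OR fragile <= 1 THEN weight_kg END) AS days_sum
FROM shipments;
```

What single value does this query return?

ship_id=4: ✓ → 125
ship_id=5: ✓ → 751
ship_id=6: ✓ → 417
ship_id=7: ✓ → 44
ship_id=8: ✓ → 639
ship_id=9: ✓ → 760
ship_id=10: ✓ → 780
ship_id=11: ✓ → 666
ship_id=12: ✓ → 347
ship_id=13: ✓ → 829
ship_id=14: ✓ → 755
ship_id=15: ✓ → 299
days_sum = 125 + 751 + 417 + 44 + 639 + 760 + 780 + 666 + 347 + 829 + 755 + 299 = 6412

6412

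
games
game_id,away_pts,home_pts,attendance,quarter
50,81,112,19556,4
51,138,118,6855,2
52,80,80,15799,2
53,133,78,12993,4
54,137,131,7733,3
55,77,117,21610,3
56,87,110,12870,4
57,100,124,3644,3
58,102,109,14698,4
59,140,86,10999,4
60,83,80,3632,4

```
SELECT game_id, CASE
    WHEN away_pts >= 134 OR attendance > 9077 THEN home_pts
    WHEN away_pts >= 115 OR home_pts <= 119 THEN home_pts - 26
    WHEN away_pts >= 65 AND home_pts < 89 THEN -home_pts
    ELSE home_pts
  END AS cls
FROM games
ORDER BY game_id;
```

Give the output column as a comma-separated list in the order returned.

game_id=50: away_pts >= 134 OR attendance > 9077 → 112
game_id=51: away_pts >= 134 OR attendance > 9077 → 118
game_id=52: away_pts >= 134 OR attendance > 9077 → 80
game_id=53: away_pts >= 134 OR attendance > 9077 → 78
game_id=54: away_pts >= 134 OR attendance > 9077 → 131
game_id=55: away_pts >= 134 OR attendance > 9077 → 117
game_id=56: away_pts >= 134 OR attendance > 9077 → 110
game_id=57: ELSE → 124
game_id=58: away_pts >= 134 OR attendance > 9077 → 109
game_id=59: away_pts >= 134 OR attendance > 9077 → 86
game_id=60: away_pts >= 115 OR home_pts <= 119 → 54

112, 118, 80, 78, 131, 117, 110, 124, 109, 86, 54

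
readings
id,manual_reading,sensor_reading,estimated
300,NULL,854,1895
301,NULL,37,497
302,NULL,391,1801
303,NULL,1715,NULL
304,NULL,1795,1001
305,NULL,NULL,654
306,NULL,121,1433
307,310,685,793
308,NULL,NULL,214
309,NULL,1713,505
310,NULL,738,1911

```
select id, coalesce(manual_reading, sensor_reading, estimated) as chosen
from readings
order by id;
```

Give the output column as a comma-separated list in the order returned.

854, 37, 391, 1715, 1795, 654, 121, 310, 214, 1713, 738

id=300: manual_reading=NULL, sensor_reading=854 → 854
id=301: manual_reading=NULL, sensor_reading=37 → 37
id=302: manual_reading=NULL, sensor_reading=391 → 391
id=303: manual_reading=NULL, sensor_reading=1715 → 1715
id=304: manual_reading=NULL, sensor_reading=1795 → 1795
id=305: manual_reading=NULL, sensor_reading=NULL, estimated=654 → 654
id=306: manual_reading=NULL, sensor_reading=121 → 121
id=307: manual_reading=310 → 310
id=308: manual_reading=NULL, sensor_reading=NULL, estimated=214 → 214
id=309: manual_reading=NULL, sensor_reading=1713 → 1713
id=310: manual_reading=NULL, sensor_reading=738 → 738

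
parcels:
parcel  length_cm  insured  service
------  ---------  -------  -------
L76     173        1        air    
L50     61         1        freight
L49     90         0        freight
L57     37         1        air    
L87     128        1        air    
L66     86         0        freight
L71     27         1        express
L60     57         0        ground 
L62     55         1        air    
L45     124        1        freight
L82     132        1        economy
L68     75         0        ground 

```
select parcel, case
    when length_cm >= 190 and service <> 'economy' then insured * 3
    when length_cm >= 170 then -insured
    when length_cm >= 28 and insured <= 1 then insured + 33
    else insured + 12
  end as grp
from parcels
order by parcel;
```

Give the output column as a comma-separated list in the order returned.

parcel=L45: length_cm >= 28 and insured <= 1 → 34
parcel=L49: length_cm >= 28 and insured <= 1 → 33
parcel=L50: length_cm >= 28 and insured <= 1 → 34
parcel=L57: length_cm >= 28 and insured <= 1 → 34
parcel=L60: length_cm >= 28 and insured <= 1 → 33
parcel=L62: length_cm >= 28 and insured <= 1 → 34
parcel=L66: length_cm >= 28 and insured <= 1 → 33
parcel=L68: length_cm >= 28 and insured <= 1 → 33
parcel=L71: ELSE → 13
parcel=L76: length_cm >= 170 → -1
parcel=L82: length_cm >= 28 and insured <= 1 → 34
parcel=L87: length_cm >= 28 and insured <= 1 → 34

34, 33, 34, 34, 33, 34, 33, 33, 13, -1, 34, 34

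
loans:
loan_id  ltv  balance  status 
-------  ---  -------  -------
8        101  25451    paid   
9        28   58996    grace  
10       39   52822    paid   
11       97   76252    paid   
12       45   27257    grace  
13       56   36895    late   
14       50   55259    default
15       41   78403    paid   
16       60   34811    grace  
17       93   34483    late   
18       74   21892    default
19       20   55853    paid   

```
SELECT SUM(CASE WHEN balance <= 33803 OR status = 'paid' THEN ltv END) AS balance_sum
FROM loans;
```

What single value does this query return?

417

loan_id=8: ✓ → 101
loan_id=9: ✗
loan_id=10: ✓ → 39
loan_id=11: ✓ → 97
loan_id=12: ✓ → 45
loan_id=13: ✗
loan_id=14: ✗
loan_id=15: ✓ → 41
loan_id=16: ✗
loan_id=17: ✗
loan_id=18: ✓ → 74
loan_id=19: ✓ → 20
balance_sum = 101 + 39 + 97 + 45 + 41 + 74 + 20 = 417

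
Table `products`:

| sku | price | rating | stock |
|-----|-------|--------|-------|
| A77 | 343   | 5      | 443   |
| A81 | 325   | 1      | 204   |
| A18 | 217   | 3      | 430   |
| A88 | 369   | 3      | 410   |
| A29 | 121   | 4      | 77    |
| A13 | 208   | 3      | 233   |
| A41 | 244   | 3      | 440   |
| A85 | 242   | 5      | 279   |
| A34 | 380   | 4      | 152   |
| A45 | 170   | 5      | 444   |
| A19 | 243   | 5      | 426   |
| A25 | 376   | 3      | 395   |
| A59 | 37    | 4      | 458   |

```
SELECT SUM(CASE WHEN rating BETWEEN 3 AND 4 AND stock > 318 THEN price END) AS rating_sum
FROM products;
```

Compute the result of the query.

1243

sku=A77: ✗
sku=A81: ✗
sku=A18: ✓ → 217
sku=A88: ✓ → 369
sku=A29: ✗
sku=A13: ✗
sku=A41: ✓ → 244
sku=A85: ✗
sku=A34: ✗
sku=A45: ✗
sku=A19: ✗
sku=A25: ✓ → 376
sku=A59: ✓ → 37
rating_sum = 217 + 369 + 244 + 376 + 37 = 1243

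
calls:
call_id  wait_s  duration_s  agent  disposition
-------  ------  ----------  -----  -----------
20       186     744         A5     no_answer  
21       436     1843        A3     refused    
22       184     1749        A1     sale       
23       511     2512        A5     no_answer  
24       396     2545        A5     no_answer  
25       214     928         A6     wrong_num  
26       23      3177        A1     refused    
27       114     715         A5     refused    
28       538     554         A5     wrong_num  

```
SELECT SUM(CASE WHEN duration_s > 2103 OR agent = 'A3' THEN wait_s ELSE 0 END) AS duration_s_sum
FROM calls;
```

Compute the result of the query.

call_id=20: ✗
call_id=21: ✓ → 436
call_id=22: ✗
call_id=23: ✓ → 511
call_id=24: ✓ → 396
call_id=25: ✗
call_id=26: ✓ → 23
call_id=27: ✗
call_id=28: ✗
duration_s_sum = 436 + 511 + 396 + 23 = 1366

1366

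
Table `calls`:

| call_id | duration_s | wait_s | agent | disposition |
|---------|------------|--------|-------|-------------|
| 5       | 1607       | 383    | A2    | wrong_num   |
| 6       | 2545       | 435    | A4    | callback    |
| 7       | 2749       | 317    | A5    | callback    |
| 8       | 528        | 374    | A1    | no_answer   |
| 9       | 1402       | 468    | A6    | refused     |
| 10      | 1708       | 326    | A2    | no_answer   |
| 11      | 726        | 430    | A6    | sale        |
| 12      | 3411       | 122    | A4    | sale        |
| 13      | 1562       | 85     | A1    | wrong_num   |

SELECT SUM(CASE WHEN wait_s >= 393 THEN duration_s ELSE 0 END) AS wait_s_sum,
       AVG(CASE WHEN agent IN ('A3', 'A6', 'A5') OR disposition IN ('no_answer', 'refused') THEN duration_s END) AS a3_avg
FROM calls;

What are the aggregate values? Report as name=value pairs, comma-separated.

[wait_s_sum: wait_s >= 393]
call_id=5: ✗
call_id=6: ✓ → 2545
call_id=7: ✗
call_id=8: ✗
call_id=9: ✓ → 1402
call_id=10: ✗
call_id=11: ✓ → 726
call_id=12: ✗
call_id=13: ✗
wait_s_sum = 2545 + 1402 + 726 = 4673
—
[a3_avg: agent IN ('A3', 'A6', 'A5') OR disposition IN ('no_answer', 'refused')]
call_id=5: ✗
call_id=6: ✗
call_id=7: ✓ → 2749
call_id=8: ✓ → 528
call_id=9: ✓ → 1402
call_id=10: ✓ → 1708
call_id=11: ✓ → 726
call_id=12: ✗
call_id=13: ✗
a3_avg = (2749 + 528 + 1402 + 1708 + 726) / 5 = 1422.6

wait_s_sum=4673, a3_avg=1422.6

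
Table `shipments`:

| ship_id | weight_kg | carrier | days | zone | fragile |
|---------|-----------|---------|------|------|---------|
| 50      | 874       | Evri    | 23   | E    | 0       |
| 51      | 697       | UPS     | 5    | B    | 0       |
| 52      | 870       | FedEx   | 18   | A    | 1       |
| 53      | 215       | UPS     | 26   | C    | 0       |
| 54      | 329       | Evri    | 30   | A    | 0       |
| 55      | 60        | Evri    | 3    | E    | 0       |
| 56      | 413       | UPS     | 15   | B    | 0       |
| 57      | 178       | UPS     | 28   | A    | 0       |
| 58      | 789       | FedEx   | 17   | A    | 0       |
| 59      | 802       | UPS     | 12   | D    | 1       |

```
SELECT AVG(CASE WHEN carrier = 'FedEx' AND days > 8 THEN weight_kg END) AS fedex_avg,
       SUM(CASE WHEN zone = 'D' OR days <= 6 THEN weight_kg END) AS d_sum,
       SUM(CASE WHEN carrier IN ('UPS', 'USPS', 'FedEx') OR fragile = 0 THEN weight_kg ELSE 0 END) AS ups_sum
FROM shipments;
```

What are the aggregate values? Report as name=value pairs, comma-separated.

[fedex_avg: carrier = 'FedEx' AND days > 8]
ship_id=50: ✗
ship_id=51: ✗
ship_id=52: ✓ → 870
ship_id=53: ✗
ship_id=54: ✗
ship_id=55: ✗
ship_id=56: ✗
ship_id=57: ✗
ship_id=58: ✓ → 789
ship_id=59: ✗
fedex_avg = (870 + 789) / 2 = 829.5
—
[d_sum: zone = 'D' OR days <= 6]
ship_id=50: ✗
ship_id=51: ✓ → 697
ship_id=52: ✗
ship_id=53: ✗
ship_id=54: ✗
ship_id=55: ✓ → 60
ship_id=56: ✗
ship_id=57: ✗
ship_id=58: ✗
ship_id=59: ✓ → 802
d_sum = 697 + 60 + 802 = 1559
—
[ups_sum: carrier IN ('UPS', 'USPS', 'FedEx') OR fragile = 0]
ship_id=50: ✓ → 874
ship_id=51: ✓ → 697
ship_id=52: ✓ → 870
ship_id=53: ✓ → 215
ship_id=54: ✓ → 329
ship_id=55: ✓ → 60
ship_id=56: ✓ → 413
ship_id=57: ✓ → 178
ship_id=58: ✓ → 789
ship_id=59: ✓ → 802
ups_sum = 874 + 697 + 870 + 215 + 329 + 60 + 413 + 178 + 789 + 802 = 5227

fedex_avg=829.5, d_sum=1559, ups_sum=5227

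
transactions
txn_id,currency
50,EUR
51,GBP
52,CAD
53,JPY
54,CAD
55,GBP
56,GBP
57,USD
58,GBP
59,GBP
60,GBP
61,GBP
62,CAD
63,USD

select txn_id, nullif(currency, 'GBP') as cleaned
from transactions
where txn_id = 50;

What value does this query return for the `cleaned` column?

txn_id = 50: currency=EUR.
currency=EUR vs GBP: differ → EUR

EUR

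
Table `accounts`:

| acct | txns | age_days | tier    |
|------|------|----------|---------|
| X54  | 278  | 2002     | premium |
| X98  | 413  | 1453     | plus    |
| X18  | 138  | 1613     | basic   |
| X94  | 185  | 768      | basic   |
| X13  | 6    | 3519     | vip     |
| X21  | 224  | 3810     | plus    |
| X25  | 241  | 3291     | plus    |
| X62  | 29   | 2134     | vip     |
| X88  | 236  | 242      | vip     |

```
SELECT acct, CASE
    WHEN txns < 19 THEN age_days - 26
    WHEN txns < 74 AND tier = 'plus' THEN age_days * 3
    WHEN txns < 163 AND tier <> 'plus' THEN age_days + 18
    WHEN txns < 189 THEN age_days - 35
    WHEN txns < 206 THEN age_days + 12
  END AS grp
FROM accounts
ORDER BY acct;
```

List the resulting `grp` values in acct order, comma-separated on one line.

3493, 1631, NULL, NULL, NULL, 2152, NULL, 733, NULL

acct=X13: txns < 19 → 3493
acct=X18: txns < 163 AND tier <> 'plus' → 1631
acct=X21: (no match → NULL) → NULL
acct=X25: (no match → NULL) → NULL
acct=X54: (no match → NULL) → NULL
acct=X62: txns < 163 AND tier <> 'plus' → 2152
acct=X88: (no match → NULL) → NULL
acct=X94: txns < 189 → 733
acct=X98: (no match → NULL) → NULL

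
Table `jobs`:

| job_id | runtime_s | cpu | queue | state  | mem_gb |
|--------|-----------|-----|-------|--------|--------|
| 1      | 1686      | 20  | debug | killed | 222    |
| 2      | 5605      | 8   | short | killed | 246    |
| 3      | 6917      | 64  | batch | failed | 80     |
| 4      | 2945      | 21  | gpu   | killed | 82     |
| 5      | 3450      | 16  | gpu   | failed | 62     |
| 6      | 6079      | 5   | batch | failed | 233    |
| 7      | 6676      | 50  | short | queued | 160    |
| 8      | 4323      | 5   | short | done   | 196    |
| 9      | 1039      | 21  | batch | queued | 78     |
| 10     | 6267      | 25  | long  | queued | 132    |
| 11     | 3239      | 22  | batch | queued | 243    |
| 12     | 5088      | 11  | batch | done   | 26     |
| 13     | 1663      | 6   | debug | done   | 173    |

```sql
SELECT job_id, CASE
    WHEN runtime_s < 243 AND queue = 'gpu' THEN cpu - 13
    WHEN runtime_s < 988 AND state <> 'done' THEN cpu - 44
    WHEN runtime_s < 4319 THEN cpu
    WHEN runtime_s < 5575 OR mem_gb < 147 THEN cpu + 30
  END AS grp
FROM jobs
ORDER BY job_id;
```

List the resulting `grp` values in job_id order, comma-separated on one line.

20, NULL, 94, 21, 16, NULL, NULL, 35, 21, 55, 22, 41, 6

job_id=1: runtime_s < 4319 → 20
job_id=2: (no match → NULL) → NULL
job_id=3: runtime_s < 5575 OR mem_gb < 147 → 94
job_id=4: runtime_s < 4319 → 21
job_id=5: runtime_s < 4319 → 16
job_id=6: (no match → NULL) → NULL
job_id=7: (no match → NULL) → NULL
job_id=8: runtime_s < 5575 OR mem_gb < 147 → 35
job_id=9: runtime_s < 4319 → 21
job_id=10: runtime_s < 5575 OR mem_gb < 147 → 55
job_id=11: runtime_s < 4319 → 22
job_id=12: runtime_s < 5575 OR mem_gb < 147 → 41
job_id=13: runtime_s < 4319 → 6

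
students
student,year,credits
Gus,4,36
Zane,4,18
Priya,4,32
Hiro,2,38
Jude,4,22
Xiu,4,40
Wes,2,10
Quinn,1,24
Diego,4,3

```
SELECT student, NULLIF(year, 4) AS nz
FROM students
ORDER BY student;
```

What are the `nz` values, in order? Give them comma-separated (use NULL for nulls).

student=Diego: year=4 vs 4: equal → NULL
student=Gus: year=4 vs 4: equal → NULL
student=Hiro: year=2 vs 4: differ → 2
student=Jude: year=4 vs 4: equal → NULL
student=Priya: year=4 vs 4: equal → NULL
student=Quinn: year=1 vs 4: differ → 1
student=Wes: year=2 vs 4: differ → 2
student=Xiu: year=4 vs 4: equal → NULL
student=Zane: year=4 vs 4: equal → NULL

NULL, NULL, 2, NULL, NULL, 1, 2, NULL, NULL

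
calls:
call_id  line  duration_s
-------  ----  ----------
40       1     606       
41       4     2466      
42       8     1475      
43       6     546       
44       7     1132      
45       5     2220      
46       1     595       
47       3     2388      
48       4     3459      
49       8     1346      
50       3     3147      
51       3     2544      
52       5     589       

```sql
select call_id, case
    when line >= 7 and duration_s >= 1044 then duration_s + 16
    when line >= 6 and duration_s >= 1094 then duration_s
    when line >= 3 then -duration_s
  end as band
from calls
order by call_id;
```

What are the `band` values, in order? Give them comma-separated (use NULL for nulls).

call_id=40: (no match → NULL) → NULL
call_id=41: line >= 3 → -2466
call_id=42: line >= 7 and duration_s >= 1044 → 1491
call_id=43: line >= 3 → -546
call_id=44: line >= 7 and duration_s >= 1044 → 1148
call_id=45: line >= 3 → -2220
call_id=46: (no match → NULL) → NULL
call_id=47: line >= 3 → -2388
call_id=48: line >= 3 → -3459
call_id=49: line >= 7 and duration_s >= 1044 → 1362
call_id=50: line >= 3 → -3147
call_id=51: line >= 3 → -2544
call_id=52: line >= 3 → -589

NULL, -2466, 1491, -546, 1148, -2220, NULL, -2388, -3459, 1362, -3147, -2544, -589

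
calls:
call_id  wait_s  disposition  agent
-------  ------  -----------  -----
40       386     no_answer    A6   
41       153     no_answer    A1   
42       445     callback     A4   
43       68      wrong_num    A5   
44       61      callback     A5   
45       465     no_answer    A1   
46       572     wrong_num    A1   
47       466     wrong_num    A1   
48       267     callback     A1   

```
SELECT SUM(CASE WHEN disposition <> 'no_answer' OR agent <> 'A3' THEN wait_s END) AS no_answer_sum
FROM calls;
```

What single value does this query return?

call_id=40: ✓ → 386
call_id=41: ✓ → 153
call_id=42: ✓ → 445
call_id=43: ✓ → 68
call_id=44: ✓ → 61
call_id=45: ✓ → 465
call_id=46: ✓ → 572
call_id=47: ✓ → 466
call_id=48: ✓ → 267
no_answer_sum = 386 + 153 + 445 + 68 + 61 + 465 + 572 + 466 + 267 = 2883

2883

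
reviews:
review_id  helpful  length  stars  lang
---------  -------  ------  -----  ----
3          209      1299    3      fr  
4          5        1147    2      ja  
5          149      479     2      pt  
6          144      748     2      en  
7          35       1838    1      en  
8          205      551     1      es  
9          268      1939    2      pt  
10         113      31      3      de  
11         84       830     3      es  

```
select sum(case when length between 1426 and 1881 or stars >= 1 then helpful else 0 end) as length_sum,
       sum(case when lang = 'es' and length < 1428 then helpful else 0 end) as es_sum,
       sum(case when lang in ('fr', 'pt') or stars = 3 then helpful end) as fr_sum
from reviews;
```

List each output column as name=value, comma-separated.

[length_sum: length between 1426 and 1881 or stars >= 1]
review_id=3: ✓ → 209
review_id=4: ✓ → 5
review_id=5: ✓ → 149
review_id=6: ✓ → 144
review_id=7: ✓ → 35
review_id=8: ✓ → 205
review_id=9: ✓ → 268
review_id=10: ✓ → 113
review_id=11: ✓ → 84
length_sum = 209 + 5 + 149 + 144 + 35 + 205 + 268 + 113 + 84 = 1212
—
[es_sum: lang = 'es' and length < 1428]
review_id=3: ✗
review_id=4: ✗
review_id=5: ✗
review_id=6: ✗
review_id=7: ✗
review_id=8: ✓ → 205
review_id=9: ✗
review_id=10: ✗
review_id=11: ✓ → 84
es_sum = 205 + 84 = 289
—
[fr_sum: lang in ('fr', 'pt') or stars = 3]
review_id=3: ✓ → 209
review_id=4: ✗
review_id=5: ✓ → 149
review_id=6: ✗
review_id=7: ✗
review_id=8: ✗
review_id=9: ✓ → 268
review_id=10: ✓ → 113
review_id=11: ✓ → 84
fr_sum = 209 + 149 + 268 + 113 + 84 = 823

length_sum=1212, es_sum=289, fr_sum=823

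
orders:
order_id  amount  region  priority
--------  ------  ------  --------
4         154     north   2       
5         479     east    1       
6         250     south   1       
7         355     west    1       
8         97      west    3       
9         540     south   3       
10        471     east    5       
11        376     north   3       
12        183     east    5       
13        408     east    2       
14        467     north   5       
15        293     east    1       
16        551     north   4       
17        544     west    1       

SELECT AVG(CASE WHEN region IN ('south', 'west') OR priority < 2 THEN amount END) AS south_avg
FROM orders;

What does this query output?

365.4285714286

order_id=4: ✗
order_id=5: ✓ → 479
order_id=6: ✓ → 250
order_id=7: ✓ → 355
order_id=8: ✓ → 97
order_id=9: ✓ → 540
order_id=10: ✗
order_id=11: ✗
order_id=12: ✗
order_id=13: ✗
order_id=14: ✗
order_id=15: ✓ → 293
order_id=16: ✗
order_id=17: ✓ → 544
south_avg = (479 + 250 + 355 + 97 + 540 + 293 + 544) / 7 = 365.4285714286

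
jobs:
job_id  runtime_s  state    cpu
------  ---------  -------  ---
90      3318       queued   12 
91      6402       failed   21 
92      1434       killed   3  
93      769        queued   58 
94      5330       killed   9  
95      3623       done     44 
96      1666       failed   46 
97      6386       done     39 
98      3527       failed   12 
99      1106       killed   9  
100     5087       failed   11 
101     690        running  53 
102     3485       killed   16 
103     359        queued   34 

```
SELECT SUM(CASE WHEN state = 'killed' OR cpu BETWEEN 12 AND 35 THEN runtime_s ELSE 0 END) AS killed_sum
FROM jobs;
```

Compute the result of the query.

job_id=90: ✓ → 3318
job_id=91: ✓ → 6402
job_id=92: ✓ → 1434
job_id=93: ✗
job_id=94: ✓ → 5330
job_id=95: ✗
job_id=96: ✗
job_id=97: ✗
job_id=98: ✓ → 3527
job_id=99: ✓ → 1106
job_id=100: ✗
job_id=101: ✗
job_id=102: ✓ → 3485
job_id=103: ✓ → 359
killed_sum = 3318 + 6402 + 1434 + 5330 + 3527 + 1106 + 3485 + 359 = 24961

24961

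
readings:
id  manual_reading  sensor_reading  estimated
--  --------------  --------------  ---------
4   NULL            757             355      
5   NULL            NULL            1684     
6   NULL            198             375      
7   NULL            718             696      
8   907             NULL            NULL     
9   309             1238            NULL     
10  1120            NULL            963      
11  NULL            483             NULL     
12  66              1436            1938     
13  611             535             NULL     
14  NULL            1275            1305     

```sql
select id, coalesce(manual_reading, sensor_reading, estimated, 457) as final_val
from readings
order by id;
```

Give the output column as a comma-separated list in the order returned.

757, 1684, 198, 718, 907, 309, 1120, 483, 66, 611, 1275

id=4: manual_reading=NULL, sensor_reading=757 → 757
id=5: manual_reading=NULL, sensor_reading=NULL, estimated=1684 → 1684
id=6: manual_reading=NULL, sensor_reading=198 → 198
id=7: manual_reading=NULL, sensor_reading=718 → 718
id=8: manual_reading=907 → 907
id=9: manual_reading=309 → 309
id=10: manual_reading=1120 → 1120
id=11: manual_reading=NULL, sensor_reading=483 → 483
id=12: manual_reading=66 → 66
id=13: manual_reading=611 → 611
id=14: manual_reading=NULL, sensor_reading=1275 → 1275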